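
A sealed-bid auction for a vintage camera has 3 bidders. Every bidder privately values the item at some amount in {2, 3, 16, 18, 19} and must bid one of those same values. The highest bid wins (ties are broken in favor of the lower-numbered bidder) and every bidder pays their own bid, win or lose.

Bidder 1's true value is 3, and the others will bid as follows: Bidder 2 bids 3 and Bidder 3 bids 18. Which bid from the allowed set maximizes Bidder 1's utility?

2

Bid 2: loses but pays 2, utility -2.
Bid 3: loses but pays 3, utility -3.
Bid 16: loses but pays 16, utility -16.
Bid 18: wins, pays 18, utility 3 - 18 = -15.
Bid 19: wins, pays 19, utility 3 - 19 = -16.
The best choice is 2 with utility -2.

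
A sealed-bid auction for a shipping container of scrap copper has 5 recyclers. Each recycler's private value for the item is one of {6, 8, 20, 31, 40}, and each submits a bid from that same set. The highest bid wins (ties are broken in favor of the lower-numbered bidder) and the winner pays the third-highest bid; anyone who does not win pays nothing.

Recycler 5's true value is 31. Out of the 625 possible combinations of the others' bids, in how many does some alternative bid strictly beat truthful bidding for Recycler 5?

108

Others bid (6, 6, 6, 31): truth gives 0; bid 40 gives 25 > 0. Violating.
Others bid (6, 6, 8, 31): truth gives 0; bid 40 gives 23 > 0. Violating.
Others bid (6, 6, 20, 31): truth gives 0; bid 40 gives 11 > 0. Violating.
Others bid (6, 6, 31, 6): truth gives 0; bid 40 gives 25 > 0. Violating.
Others bid (6, 6, 6, 6): truth gives 25; no alternative beats it.
Others bid (6, 6, 6, 8): truth gives 25; no alternative beats it.
(Checking all 625 profiles: 108 have a profitable deviation, 517 do not.)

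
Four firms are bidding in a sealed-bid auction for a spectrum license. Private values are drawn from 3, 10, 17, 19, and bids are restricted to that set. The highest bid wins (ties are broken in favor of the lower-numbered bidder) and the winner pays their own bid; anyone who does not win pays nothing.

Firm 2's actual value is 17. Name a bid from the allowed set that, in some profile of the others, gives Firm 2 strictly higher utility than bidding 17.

Suppose Firm 1 bids 3, Firm 3 bids 3 and Firm 4 bids 3.
Bid 17: wins, pays 17, utility 17 - 17 = 0.
Bid 10: wins, pays 10, utility 17 - 10 = 7.
So bidding 10 beats truth here (7 > 0).

10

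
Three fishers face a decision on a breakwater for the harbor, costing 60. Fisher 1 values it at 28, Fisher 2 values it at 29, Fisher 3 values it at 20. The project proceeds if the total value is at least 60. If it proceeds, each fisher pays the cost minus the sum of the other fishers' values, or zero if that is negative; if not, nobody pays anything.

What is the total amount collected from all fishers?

Total value 77 ≥ cost 60, so it is built.
Fisher 1: others sum to 49; max(0, 60 - 49) = 11.
Fisher 2: others sum to 48; max(0, 60 - 48) = 12.
Fisher 3: others sum to 57; max(0, 60 - 57) = 3.
Total collected = 11 + 12 + 3 = 26.

26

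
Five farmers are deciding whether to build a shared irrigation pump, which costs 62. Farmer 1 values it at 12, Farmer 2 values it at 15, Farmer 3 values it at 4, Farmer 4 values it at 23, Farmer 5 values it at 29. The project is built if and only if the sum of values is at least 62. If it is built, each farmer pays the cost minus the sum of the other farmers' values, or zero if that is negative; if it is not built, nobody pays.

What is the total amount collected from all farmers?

Total value 83 ≥ cost 62, so it is built.
Farmer 1: others sum to 71; max(0, 62 - 71) = 0.
Farmer 2: others sum to 68; max(0, 62 - 68) = 0.
Farmer 3: others sum to 79; max(0, 62 - 79) = 0.
Farmer 4: others sum to 60; max(0, 62 - 60) = 2.
Farmer 5: others sum to 54; max(0, 62 - 54) = 8.
Total collected = 0 + 0 + 0 + 2 + 8 = 10.

10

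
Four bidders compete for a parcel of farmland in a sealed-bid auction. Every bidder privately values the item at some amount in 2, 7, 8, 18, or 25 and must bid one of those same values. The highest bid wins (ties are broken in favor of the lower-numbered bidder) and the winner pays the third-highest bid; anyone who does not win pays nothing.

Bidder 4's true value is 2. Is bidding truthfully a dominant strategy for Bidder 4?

Check each profile of the others' bids and compare truth against every alternative bid.
Others bid (2, 2, 2): truth gives 0, best alternative gives 0.
Others bid (2, 2, 7): truth gives 0, best alternative gives 0.
Others bid (2, 2, 8): truth gives 0, best alternative gives 0.
Others bid (2, 2, 18): truth gives 0, best alternative gives 0.
Others bid (2, 2, 25): truth gives 0, best alternative gives 0.
Others bid (2, 7, 2): truth gives 0, best alternative gives 0.
(Remaining 119 profiles checked similarly; truth is weakly best in each.)
In every case the truthful bid is at least as good as any alternative, so it is a dominant strategy.

Yes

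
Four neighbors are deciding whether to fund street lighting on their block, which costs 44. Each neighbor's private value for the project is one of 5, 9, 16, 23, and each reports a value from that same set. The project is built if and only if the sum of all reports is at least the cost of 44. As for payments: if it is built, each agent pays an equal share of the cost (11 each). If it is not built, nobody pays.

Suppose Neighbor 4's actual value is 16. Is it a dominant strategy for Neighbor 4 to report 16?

Consider the case where Neighbor 1 reports 5, Neighbor 2 reports 5 and Neighbor 3 reports 16.
Truthful report 16: project not built, utility 0.
Report 23 instead: project built, pays 11, utility 16 - 11 = 5.
Since 5 > 0, reporting 23 is strictly better here, so truthful reporting is not dominant.

No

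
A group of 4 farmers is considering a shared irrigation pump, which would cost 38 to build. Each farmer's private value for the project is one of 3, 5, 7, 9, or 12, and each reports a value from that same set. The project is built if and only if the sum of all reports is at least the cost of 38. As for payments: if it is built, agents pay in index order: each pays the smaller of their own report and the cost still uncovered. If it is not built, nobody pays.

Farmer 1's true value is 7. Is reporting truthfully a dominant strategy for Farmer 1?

Consider the case where Farmer 2 reports 9, Farmer 3 reports 12 and Farmer 4 reports 12.
Truthful report 7: project built, pays 7, utility 7 - 7 = 0.
Report 5 instead: project built, pays 5, utility 7 - 5 = 2.
Since 2 > 0, reporting 5 is strictly better here, so truthful reporting is not dominant.

No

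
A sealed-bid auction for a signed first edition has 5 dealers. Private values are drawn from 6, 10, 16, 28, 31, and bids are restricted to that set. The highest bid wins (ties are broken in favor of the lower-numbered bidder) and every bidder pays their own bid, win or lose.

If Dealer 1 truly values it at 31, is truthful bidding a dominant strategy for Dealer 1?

No

Consider the case where Dealer 2 bids 6, Dealer 3 bids 6, Dealer 4 bids 6 and Dealer 5 bids 6.
Truthful bid 31: wins, pays 31, utility 31 - 31 = 0.
Bid 6 instead: wins, pays 6, utility 31 - 6 = 25.
Since 25 > 0, bidding 6 is strictly better here, so truthful bidding is not dominant.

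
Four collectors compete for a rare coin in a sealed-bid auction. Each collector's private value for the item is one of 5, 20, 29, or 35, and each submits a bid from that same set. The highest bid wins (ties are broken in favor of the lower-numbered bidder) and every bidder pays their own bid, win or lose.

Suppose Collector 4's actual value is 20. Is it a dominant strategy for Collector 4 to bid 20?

Consider the case where Collector 1 bids 5, Collector 2 bids 5 and Collector 3 bids 20.
Truthful bid 20: loses but pays 20, utility -20.
Bid 5 instead: loses but pays 5, utility -5.
Since -5 > -20, bidding 5 is strictly better here, so truthful bidding is not dominant.

No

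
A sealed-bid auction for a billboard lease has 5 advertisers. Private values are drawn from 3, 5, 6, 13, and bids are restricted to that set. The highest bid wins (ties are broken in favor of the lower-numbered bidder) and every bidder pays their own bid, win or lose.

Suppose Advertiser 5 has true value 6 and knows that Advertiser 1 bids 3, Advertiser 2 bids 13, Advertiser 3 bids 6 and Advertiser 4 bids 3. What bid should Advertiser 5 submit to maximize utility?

3

Bid 3: loses but pays 3, utility -3.
Bid 5: loses but pays 5, utility -5.
Bid 6: loses but pays 6, utility -6.
Bid 13: loses but pays 13, utility -13.
The best choice is 3 with utility -3.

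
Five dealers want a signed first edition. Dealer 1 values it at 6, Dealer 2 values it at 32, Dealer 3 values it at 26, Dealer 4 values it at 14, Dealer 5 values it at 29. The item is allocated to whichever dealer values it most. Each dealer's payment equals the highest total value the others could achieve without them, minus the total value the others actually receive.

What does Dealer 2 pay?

Dealer 2 has the highest value and receives the item.
Without Dealer 2, the item would go to the next-highest value, 29, so the others could achieve 29.
With Dealer 2 present and winning, the others receive nothing, so their total is 0.
Payment = 29 - 0 = 29.

29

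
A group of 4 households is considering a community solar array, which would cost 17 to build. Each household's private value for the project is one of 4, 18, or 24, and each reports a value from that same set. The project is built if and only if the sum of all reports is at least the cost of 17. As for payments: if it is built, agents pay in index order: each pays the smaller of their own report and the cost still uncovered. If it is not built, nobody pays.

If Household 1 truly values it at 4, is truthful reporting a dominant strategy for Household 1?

Yes

Check each profile of the others' reports and compare truth against every alternative report.
Others report (4, 4, 4): truth gives 0, best alternative gives -13.
Others report (4, 4, 18): truth gives 0, best alternative gives -13.
Others report (4, 4, 24): truth gives 0, best alternative gives -13.
Others report (4, 18, 4): truth gives 0, best alternative gives -13.
Others report (4, 18, 18): truth gives 0, best alternative gives -13.
Others report (4, 18, 24): truth gives 0, best alternative gives -13.
(Remaining 21 profiles checked similarly; truth is weakly best in each.)
In every case the truthful report is at least as good as any alternative, so it is a dominant strategy.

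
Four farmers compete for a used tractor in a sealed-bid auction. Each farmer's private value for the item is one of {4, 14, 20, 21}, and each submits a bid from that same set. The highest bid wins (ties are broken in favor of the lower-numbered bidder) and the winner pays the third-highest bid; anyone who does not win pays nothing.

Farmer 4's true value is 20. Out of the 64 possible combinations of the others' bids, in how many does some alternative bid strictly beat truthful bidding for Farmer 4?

Others bid (4, 4, 20): truth gives 0; bid 21 gives 16 > 0. Violating.
Others bid (4, 14, 20): truth gives 0; bid 21 gives 6 > 0. Violating.
Others bid (4, 20, 4): truth gives 0; bid 21 gives 16 > 0. Violating.
Others bid (4, 20, 14): truth gives 0; bid 21 gives 6 > 0. Violating.
Others bid (4, 4, 4): truth gives 16; no alternative beats it.
Others bid (4, 4, 14): truth gives 16; no alternative beats it.
(Checking all 64 profiles: 12 have a profitable deviation, 52 do not.)

12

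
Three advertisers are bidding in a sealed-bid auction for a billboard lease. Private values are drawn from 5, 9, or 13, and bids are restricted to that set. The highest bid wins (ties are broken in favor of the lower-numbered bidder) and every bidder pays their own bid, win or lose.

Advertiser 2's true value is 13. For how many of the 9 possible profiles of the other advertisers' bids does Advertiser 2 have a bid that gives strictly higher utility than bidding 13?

Others bid (5, 5): truth gives 0; bid 9 gives 4 > 0. Violating.
Others bid (5, 9): truth gives 0; bid 9 gives 4 > 0. Violating.
Others bid (13, 5): truth gives -13; bid 5 gives -5 > -13. Violating.
Others bid (13, 9): truth gives -13; bid 5 gives -5 > -13. Violating.
Others bid (5, 13): truth gives 0; no alternative beats it.
Others bid (9, 5): truth gives 0; no alternative beats it.
(Checking all 9 profiles: 5 have a profitable deviation, 4 do not.)

5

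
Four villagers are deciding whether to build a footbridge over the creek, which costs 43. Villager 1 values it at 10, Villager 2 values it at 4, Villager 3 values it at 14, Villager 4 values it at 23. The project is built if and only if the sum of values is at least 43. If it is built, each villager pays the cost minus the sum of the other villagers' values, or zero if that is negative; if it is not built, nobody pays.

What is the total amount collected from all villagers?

Total value 51 ≥ cost 43, so it is built.
Villager 1: others sum to 41; max(0, 43 - 41) = 2.
Villager 2: others sum to 47; max(0, 43 - 47) = 0.
Villager 3: others sum to 37; max(0, 43 - 37) = 6.
Villager 4: others sum to 28; max(0, 43 - 28) = 15.
Total collected = 2 + 0 + 6 + 15 = 23.

23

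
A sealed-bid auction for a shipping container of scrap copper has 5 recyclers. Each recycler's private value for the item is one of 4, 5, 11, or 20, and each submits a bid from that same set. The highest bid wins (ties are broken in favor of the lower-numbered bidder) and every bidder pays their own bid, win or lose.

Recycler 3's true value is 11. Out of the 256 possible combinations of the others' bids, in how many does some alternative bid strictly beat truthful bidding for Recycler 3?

Others bid (4, 4, 4, 4): truth gives 0; bid 5 gives 6 > 0. Violating.
Others bid (4, 4, 4, 5): truth gives 0; bid 5 gives 6 > 0. Violating.
Others bid (4, 4, 4, 20): truth gives -11; bid 4 gives -4 > -11. Violating.
Others bid (4, 4, 5, 4): truth gives 0; bid 5 gives 6 > 0. Violating.
Others bid (4, 4, 4, 11): truth gives 0; no alternative beats it.
Others bid (4, 4, 5, 11): truth gives 0; no alternative beats it.
(Checking all 256 profiles: 224 have a profitable deviation, 32 do not.)

224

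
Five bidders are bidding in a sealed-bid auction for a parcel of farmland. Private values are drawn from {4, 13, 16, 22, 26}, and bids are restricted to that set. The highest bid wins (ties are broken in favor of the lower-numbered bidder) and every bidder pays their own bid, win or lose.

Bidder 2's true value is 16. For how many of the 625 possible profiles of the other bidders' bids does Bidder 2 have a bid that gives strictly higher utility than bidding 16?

579

Others bid (4, 4, 4, 4): truth gives 0; bid 13 gives 3 > 0. Violating.
Others bid (4, 4, 4, 13): truth gives 0; bid 13 gives 3 > 0. Violating.
Others bid (4, 4, 4, 22): truth gives -16; bid 4 gives -4 > -16. Violating.
Others bid (4, 4, 4, 26): truth gives -16; bid 4 gives -4 > -16. Violating.
Others bid (4, 4, 4, 16): truth gives 0; no alternative beats it.
Others bid (4, 4, 13, 16): truth gives 0; no alternative beats it.
(Checking all 625 profiles: 579 have a profitable deviation, 46 do not.)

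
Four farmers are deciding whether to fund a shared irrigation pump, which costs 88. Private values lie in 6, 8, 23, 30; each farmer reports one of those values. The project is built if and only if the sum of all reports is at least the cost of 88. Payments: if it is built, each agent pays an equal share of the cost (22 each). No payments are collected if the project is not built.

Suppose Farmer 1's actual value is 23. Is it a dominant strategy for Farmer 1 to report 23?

Consider the case where Farmer 2 reports 6, Farmer 3 reports 23 and Farmer 4 reports 30.
Truthful report 23: project not built, utility 0.
Report 30 instead: project built, pays 22, utility 23 - 22 = 1.
Since 1 > 0, reporting 30 is strictly better here, so truthful reporting is not dominant.

No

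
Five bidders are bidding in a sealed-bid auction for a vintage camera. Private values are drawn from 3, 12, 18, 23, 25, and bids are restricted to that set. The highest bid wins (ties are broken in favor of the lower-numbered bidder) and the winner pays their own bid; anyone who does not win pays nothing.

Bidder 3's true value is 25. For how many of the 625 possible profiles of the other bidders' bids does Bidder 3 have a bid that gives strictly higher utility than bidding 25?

144

Others bid (3, 3, 3, 3): truth gives 0; bid 12 gives 13 > 0. Violating.
Others bid (3, 3, 3, 12): truth gives 0; bid 12 gives 13 > 0. Violating.
Others bid (3, 3, 3, 18): truth gives 0; bid 18 gives 7 > 0. Violating.
Others bid (3, 3, 3, 23): truth gives 0; bid 23 gives 2 > 0. Violating.
Others bid (3, 3, 3, 25): truth gives 0; no alternative beats it.
Others bid (3, 3, 12, 25): truth gives 0; no alternative beats it.
(Checking all 625 profiles: 144 have a profitable deviation, 481 do not.)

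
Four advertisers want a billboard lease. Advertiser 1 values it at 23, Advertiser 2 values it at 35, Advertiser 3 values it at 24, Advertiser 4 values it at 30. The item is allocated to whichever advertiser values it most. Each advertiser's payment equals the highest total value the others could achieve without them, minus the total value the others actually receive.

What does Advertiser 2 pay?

30

Advertiser 2 has the highest value and receives the item.
Without Advertiser 2, the item would go to the next-highest value, 30, so the others could achieve 30.
With Advertiser 2 present and winning, the others receive nothing, so their total is 0.
Payment = 30 - 0 = 30.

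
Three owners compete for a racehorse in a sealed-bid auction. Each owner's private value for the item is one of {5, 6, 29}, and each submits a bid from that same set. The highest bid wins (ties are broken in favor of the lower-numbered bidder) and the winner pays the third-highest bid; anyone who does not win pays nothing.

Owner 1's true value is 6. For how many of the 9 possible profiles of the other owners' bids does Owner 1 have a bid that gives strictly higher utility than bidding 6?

Others bid (5, 29): truth gives 0; bid 29 gives 1 > 0. Violating.
Others bid (29, 5): truth gives 0; bid 29 gives 1 > 0. Violating.
Others bid (5, 5): truth gives 1; no alternative beats it.
Others bid (5, 6): truth gives 1; no alternative beats it.
(Checking all 9 profiles: 2 have a profitable deviation, 7 do not.)

2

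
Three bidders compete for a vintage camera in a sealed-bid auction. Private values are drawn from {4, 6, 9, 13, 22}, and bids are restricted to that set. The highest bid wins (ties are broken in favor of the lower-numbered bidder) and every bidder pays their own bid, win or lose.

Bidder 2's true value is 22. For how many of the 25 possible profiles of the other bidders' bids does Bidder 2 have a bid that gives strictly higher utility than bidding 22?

Others bid (4, 4): truth gives 0; bid 6 gives 16 > 0. Violating.
Others bid (4, 6): truth gives 0; bid 6 gives 16 > 0. Violating.
Others bid (4, 9): truth gives 0; bid 9 gives 13 > 0. Violating.
Others bid (4, 13): truth gives 0; bid 13 gives 9 > 0. Violating.
Others bid (4, 22): truth gives 0; no alternative beats it.
Others bid (6, 22): truth gives 0; no alternative beats it.
(Checking all 25 profiles: 17 have a profitable deviation, 8 do not.)

17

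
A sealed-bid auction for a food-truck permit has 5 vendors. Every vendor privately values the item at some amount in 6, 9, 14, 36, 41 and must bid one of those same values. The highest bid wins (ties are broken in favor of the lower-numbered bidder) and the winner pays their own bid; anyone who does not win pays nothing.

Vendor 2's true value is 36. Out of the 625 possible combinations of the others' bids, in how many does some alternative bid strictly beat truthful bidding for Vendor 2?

Others bid (6, 6, 6, 6): truth gives 0; bid 9 gives 27 > 0. Violating.
Others bid (6, 6, 6, 9): truth gives 0; bid 9 gives 27 > 0. Violating.
Others bid (6, 6, 6, 14): truth gives 0; bid 14 gives 22 > 0. Violating.
Others bid (6, 6, 9, 6): truth gives 0; bid 9 gives 27 > 0. Violating.
Others bid (6, 6, 6, 36): truth gives 0; no alternative beats it.
Others bid (6, 6, 6, 41): truth gives 0; no alternative beats it.
(Checking all 625 profiles: 54 have a profitable deviation, 571 do not.)

54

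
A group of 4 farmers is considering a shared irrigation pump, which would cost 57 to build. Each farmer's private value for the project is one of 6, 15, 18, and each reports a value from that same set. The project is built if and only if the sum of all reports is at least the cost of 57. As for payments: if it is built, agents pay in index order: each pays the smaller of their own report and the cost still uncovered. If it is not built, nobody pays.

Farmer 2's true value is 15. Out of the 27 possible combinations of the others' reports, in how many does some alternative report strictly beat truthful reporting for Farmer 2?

Others report (15, 18, 18): truth gives 0; report 6 gives 9 > 0. Violating.
Others report (18, 15, 18): truth gives 0; report 6 gives 9 > 0. Violating.
Others report (18, 18, 15): truth gives 0; report 6 gives 9 > 0. Violating.
Others report (18, 18, 18): truth gives 0; report 6 gives 9 > 0. Violating.
Others report (6, 6, 6): truth gives 0; no alternative beats it.
Others report (6, 6, 15): truth gives 0; no alternative beats it.
(Checking all 27 profiles: 4 have a profitable deviation, 23 do not.)

4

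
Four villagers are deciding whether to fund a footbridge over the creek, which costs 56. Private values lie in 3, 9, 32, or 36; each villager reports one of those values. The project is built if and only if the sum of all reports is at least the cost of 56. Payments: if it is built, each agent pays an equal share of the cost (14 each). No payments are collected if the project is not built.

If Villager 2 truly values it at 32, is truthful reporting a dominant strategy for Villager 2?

No

Consider the case where Villager 1 reports 3, Villager 3 reports 9 and Villager 4 reports 9.
Truthful report 32: project not built, utility 0.
Report 36 instead: project built, pays 14, utility 32 - 14 = 18.
Since 18 > 0, reporting 36 is strictly better here, so truthful reporting is not dominant.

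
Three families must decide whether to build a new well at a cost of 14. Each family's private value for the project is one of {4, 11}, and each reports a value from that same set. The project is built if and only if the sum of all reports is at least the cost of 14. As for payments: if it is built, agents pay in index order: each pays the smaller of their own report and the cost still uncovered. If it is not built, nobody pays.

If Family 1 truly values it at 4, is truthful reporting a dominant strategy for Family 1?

Yes

Check each profile of the others' reports and compare truth against every alternative report.
Others report (4, 4): truth gives 0, best alternative gives -7.
Others report (4, 11): truth gives 0, best alternative gives -7.
Others report (11, 4): truth gives 0, best alternative gives -7.
Others report (11, 11): truth gives 0, best alternative gives -7.
In every case the truthful report is at least as good as any alternative, so it is a dominant strategy.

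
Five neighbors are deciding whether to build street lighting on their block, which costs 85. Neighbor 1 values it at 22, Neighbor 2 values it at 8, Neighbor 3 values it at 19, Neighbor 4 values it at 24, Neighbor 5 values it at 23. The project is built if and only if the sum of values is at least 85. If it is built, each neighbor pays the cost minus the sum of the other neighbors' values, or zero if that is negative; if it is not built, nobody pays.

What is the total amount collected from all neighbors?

44

Total value 96 ≥ cost 85, so it is built.
Neighbor 1: others sum to 74; max(0, 85 - 74) = 11.
Neighbor 2: others sum to 88; max(0, 85 - 88) = 0.
Neighbor 3: others sum to 77; max(0, 85 - 77) = 8.
Neighbor 4: others sum to 72; max(0, 85 - 72) = 13.
Neighbor 5: others sum to 73; max(0, 85 - 73) = 12.
Total collected = 11 + 0 + 8 + 13 + 12 = 44.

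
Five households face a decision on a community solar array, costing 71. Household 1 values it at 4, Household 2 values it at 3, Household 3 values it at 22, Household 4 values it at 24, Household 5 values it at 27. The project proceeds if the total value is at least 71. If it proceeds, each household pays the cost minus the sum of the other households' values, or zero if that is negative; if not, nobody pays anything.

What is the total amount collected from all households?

Total value 80 ≥ cost 71, so it is built.
Household 1: others sum to 76; max(0, 71 - 76) = 0.
Household 2: others sum to 77; max(0, 71 - 77) = 0.
Household 3: others sum to 58; max(0, 71 - 58) = 13.
Household 4: others sum to 56; max(0, 71 - 56) = 15.
Household 5: others sum to 53; max(0, 71 - 53) = 18.
Total collected = 0 + 0 + 13 + 15 + 18 = 46.

46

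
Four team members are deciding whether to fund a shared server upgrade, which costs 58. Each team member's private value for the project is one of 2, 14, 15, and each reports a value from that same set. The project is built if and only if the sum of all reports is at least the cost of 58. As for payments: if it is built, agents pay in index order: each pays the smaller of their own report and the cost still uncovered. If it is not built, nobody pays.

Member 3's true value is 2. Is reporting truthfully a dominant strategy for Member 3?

Check each profile of the others' reports and compare truth against every alternative report.
Others report (14, 15, 15): truth gives 0, best alternative gives -12.
Others report (15, 14, 15): truth gives 0, best alternative gives -12.
Others report (15, 15, 14): truth gives 0, best alternative gives -12.
Others report (15, 15, 15): truth gives 0, best alternative gives -12.
Others report (2, 2, 2): truth gives 0, best alternative gives 0.
Others report (2, 2, 14): truth gives 0, best alternative gives 0.
(Remaining 21 profiles checked similarly; truth is weakly best in each.)
In every case the truthful report is at least as good as any alternative, so it is a dominant strategy.

Yes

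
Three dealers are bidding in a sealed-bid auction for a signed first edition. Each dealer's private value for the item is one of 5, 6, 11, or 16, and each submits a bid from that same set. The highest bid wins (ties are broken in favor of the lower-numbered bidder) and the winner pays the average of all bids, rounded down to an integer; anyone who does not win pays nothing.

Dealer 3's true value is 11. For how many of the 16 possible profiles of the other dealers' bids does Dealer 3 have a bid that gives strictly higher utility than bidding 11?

Others bid (5, 5): truth gives 4; bid 6 gives 6 > 4. Violating.
Others bid (5, 11): truth gives 0; bid 16 gives 1 > 0. Violating.
Others bid (11, 5): truth gives 0; bid 16 gives 1 > 0. Violating.
Others bid (5, 6): truth gives 4; no alternative beats it.
Others bid (5, 16): truth gives 0; no alternative beats it.
(Checking all 16 profiles: 3 have a profitable deviation, 13 do not.)

3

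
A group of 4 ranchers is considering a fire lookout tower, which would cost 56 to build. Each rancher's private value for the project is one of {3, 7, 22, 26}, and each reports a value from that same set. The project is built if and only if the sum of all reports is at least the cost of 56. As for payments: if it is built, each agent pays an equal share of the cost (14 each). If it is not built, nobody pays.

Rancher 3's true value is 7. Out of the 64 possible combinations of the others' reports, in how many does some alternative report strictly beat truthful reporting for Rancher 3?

9

Others report (3, 22, 26): truth gives -7; report 3 gives 0 > -7. Violating.
Others report (3, 26, 22): truth gives -7; report 3 gives 0 > -7. Violating.
Others report (7, 22, 22): truth gives -7; report 3 gives 0 > -7. Violating.
Others report (22, 3, 26): truth gives -7; report 3 gives 0 > -7. Violating.
Others report (3, 3, 3): truth gives 0; no alternative beats it.
Others report (3, 3, 7): truth gives 0; no alternative beats it.
(Checking all 64 profiles: 9 have a profitable deviation, 55 do not.)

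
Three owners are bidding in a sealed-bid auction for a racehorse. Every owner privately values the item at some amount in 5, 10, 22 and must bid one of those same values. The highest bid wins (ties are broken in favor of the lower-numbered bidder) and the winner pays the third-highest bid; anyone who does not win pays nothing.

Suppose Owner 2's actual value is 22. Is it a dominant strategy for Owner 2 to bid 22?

Check each profile of the others' bids and compare truth against every alternative bid.
Others bid (5, 22): truth gives 17, best alternative gives 0.
Others bid (10, 5): truth gives 17, best alternative gives 0.
Others bid (10, 10): truth gives 12, best alternative gives 0.
Others bid (10, 22): truth gives 12, best alternative gives 0.
Others bid (5, 5): truth gives 17, best alternative gives 17.
Others bid (5, 10): truth gives 17, best alternative gives 17.
(Remaining 3 profiles checked similarly; truth is weakly best in each.)
In every case the truthful bid is at least as good as any alternative, so it is a dominant strategy.

Yes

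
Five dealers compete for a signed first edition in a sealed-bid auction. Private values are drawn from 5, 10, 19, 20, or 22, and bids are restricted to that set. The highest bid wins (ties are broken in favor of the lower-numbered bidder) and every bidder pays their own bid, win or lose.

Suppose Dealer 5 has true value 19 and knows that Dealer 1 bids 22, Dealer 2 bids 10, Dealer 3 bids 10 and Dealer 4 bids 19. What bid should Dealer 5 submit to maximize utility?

Bid 5: loses but pays 5, utility -5.
Bid 10: loses but pays 10, utility -10.
Bid 19: loses but pays 19, utility -19.
Bid 20: loses but pays 20, utility -20.
Bid 22: loses but pays 22, utility -22.
The best choice is 5 with utility -5.

5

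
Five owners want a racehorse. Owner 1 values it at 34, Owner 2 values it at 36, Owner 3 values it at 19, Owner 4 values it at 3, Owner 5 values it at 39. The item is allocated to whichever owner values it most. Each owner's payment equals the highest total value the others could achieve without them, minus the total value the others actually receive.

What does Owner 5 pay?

Owner 5 has the highest value and receives the item.
Without Owner 5, the item would go to the next-highest value, 36, so the others could achieve 36.
With Owner 5 present and winning, the others receive nothing, so their total is 0.
Payment = 36 - 0 = 36.

36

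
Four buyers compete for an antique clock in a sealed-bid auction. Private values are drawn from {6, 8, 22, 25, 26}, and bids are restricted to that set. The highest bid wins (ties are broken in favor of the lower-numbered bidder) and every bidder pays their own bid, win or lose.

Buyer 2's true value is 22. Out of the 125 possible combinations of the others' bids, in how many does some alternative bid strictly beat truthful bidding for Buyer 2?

Others bid (6, 6, 6): truth gives 0; bid 8 gives 14 > 0. Violating.
Others bid (6, 6, 8): truth gives 0; bid 8 gives 14 > 0. Violating.
Others bid (6, 6, 25): truth gives -22; bid 25 gives -3 > -22. Violating.
Others bid (6, 6, 26): truth gives -22; bid 26 gives -4 > -22. Violating.
Others bid (6, 6, 22): truth gives 0; no alternative beats it.
Others bid (6, 8, 22): truth gives 0; no alternative beats it.
(Checking all 125 profiles: 111 have a profitable deviation, 14 do not.)

111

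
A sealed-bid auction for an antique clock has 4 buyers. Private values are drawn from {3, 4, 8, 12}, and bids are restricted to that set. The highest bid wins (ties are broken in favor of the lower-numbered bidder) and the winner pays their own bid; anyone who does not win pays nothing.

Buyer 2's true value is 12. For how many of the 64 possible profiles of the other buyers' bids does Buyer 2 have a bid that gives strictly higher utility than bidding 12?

Others bid (3, 3, 3): truth gives 0; bid 4 gives 8 > 0. Violating.
Others bid (3, 3, 4): truth gives 0; bid 4 gives 8 > 0. Violating.
Others bid (3, 3, 8): truth gives 0; bid 8 gives 4 > 0. Violating.
Others bid (3, 4, 3): truth gives 0; bid 4 gives 8 > 0. Violating.
Others bid (3, 3, 12): truth gives 0; no alternative beats it.
Others bid (3, 4, 12): truth gives 0; no alternative beats it.
(Checking all 64 profiles: 18 have a profitable deviation, 46 do not.)

18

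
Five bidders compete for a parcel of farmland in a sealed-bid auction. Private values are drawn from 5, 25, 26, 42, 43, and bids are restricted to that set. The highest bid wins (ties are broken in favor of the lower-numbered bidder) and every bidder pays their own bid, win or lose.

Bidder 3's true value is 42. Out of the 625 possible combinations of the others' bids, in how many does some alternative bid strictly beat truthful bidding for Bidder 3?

Others bid (5, 5, 5, 5): truth gives 0; bid 25 gives 17 > 0. Violating.
Others bid (5, 5, 5, 25): truth gives 0; bid 25 gives 17 > 0. Violating.
Others bid (5, 5, 5, 26): truth gives 0; bid 26 gives 16 > 0. Violating.
Others bid (5, 5, 5, 43): truth gives -42; bid 43 gives -1 > -42. Violating.
Others bid (5, 5, 5, 42): truth gives 0; no alternative beats it.
Others bid (5, 5, 25, 42): truth gives 0; no alternative beats it.
(Checking all 625 profiles: 517 have a profitable deviation, 108 do not.)

517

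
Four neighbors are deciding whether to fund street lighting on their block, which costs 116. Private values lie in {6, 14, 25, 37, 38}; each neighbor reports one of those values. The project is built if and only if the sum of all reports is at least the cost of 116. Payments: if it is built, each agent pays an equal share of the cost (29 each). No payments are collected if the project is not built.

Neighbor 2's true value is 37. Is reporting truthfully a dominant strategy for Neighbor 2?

Yes

Check each profile of the others' reports and compare truth against every alternative report.
Others report (6, 37, 37): truth gives 8, best alternative gives 8.
Others report (6, 37, 38): truth gives 8, best alternative gives 8.
Others report (6, 38, 37): truth gives 8, best alternative gives 8.
Others report (6, 38, 38): truth gives 8, best alternative gives 8.
Others report (14, 37, 37): truth gives 8, best alternative gives 8.
Others report (14, 37, 38): truth gives 8, best alternative gives 8.
(Remaining 119 profiles checked similarly; truth is weakly best in each.)
In every case the truthful report is at least as good as any alternative, so it is a dominant strategy.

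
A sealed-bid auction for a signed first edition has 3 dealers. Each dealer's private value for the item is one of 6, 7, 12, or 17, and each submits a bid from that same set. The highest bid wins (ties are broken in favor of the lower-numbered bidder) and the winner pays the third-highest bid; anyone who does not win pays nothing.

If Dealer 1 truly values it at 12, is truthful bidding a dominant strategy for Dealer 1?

Consider the case where Dealer 2 bids 6 and Dealer 3 bids 17.
Truthful bid 12: loses, pays 0, utility 0.
Bid 17 instead: wins, pays 6, utility 12 - 6 = 6.
Since 6 > 0, bidding 17 is strictly better here, so truthful bidding is not dominant.

No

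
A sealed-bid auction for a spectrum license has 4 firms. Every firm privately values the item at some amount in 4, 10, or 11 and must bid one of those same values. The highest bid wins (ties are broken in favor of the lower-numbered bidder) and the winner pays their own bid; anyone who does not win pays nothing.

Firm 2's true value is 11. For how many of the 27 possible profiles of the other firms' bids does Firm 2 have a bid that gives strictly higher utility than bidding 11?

4

Others bid (4, 4, 4): truth gives 0; bid 10 gives 1 > 0. Violating.
Others bid (4, 4, 10): truth gives 0; bid 10 gives 1 > 0. Violating.
Others bid (4, 10, 4): truth gives 0; bid 10 gives 1 > 0. Violating.
Others bid (4, 10, 10): truth gives 0; bid 10 gives 1 > 0. Violating.
Others bid (4, 4, 11): truth gives 0; no alternative beats it.
Others bid (4, 10, 11): truth gives 0; no alternative beats it.
(Checking all 27 profiles: 4 have a profitable deviation, 23 do not.)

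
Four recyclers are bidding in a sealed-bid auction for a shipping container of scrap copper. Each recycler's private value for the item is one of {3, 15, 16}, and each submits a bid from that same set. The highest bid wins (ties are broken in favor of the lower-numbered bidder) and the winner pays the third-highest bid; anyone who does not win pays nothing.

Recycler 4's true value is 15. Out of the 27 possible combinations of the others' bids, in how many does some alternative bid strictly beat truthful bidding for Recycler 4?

Others bid (3, 3, 15): truth gives 0; bid 16 gives 12 > 0. Violating.
Others bid (3, 15, 3): truth gives 0; bid 16 gives 12 > 0. Violating.
Others bid (15, 3, 3): truth gives 0; bid 16 gives 12 > 0. Violating.
Others bid (3, 3, 3): truth gives 12; no alternative beats it.
Others bid (3, 3, 16): truth gives 0; no alternative beats it.
(Checking all 27 profiles: 3 have a profitable deviation, 24 do not.)

3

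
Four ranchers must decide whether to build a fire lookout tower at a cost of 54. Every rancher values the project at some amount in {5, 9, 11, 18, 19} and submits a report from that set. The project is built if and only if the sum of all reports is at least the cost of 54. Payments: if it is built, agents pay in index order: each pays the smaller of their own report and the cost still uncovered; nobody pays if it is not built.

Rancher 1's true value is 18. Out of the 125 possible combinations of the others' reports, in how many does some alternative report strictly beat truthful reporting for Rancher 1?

35

Others report (5, 19, 19): truth gives 0; report 11 gives 7 > 0. Violating.
Others report (9, 18, 18): truth gives 0; report 9 gives 9 > 0. Violating.
Others report (9, 18, 19): truth gives 0; report 9 gives 9 > 0. Violating.
Others report (9, 19, 18): truth gives 0; report 9 gives 9 > 0. Violating.
Others report (5, 5, 5): truth gives 0; no alternative beats it.
Others report (5, 5, 9): truth gives 0; no alternative beats it.
(Checking all 125 profiles: 35 have a profitable deviation, 90 do not.)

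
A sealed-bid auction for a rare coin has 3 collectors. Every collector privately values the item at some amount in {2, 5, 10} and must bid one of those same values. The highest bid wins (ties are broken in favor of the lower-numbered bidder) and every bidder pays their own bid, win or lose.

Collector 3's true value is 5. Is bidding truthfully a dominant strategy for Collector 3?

No

Consider the case where Collector 1 bids 2 and Collector 2 bids 5.
Truthful bid 5: loses but pays 5, utility -5.
Bid 2 instead: loses but pays 2, utility -2.
Since -2 > -5, bidding 2 is strictly better here, so truthful bidding is not dominant.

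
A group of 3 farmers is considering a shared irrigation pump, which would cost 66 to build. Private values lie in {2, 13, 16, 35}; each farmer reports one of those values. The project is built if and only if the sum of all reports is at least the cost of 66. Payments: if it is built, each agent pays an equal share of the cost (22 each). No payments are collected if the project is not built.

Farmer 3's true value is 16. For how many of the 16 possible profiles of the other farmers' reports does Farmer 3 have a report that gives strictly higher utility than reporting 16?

Others report (16, 35): truth gives -6; report 2 gives 0 > -6. Violating.
Others report (35, 16): truth gives -6; report 2 gives 0 > -6. Violating.
Others report (2, 2): truth gives 0; no alternative beats it.
Others report (2, 13): truth gives 0; no alternative beats it.
(Checking all 16 profiles: 2 have a profitable deviation, 14 do not.)

2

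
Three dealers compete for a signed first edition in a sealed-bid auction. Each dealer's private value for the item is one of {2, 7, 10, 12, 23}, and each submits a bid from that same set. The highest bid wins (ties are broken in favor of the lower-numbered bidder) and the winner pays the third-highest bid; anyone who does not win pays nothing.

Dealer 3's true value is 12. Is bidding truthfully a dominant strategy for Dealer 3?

No

Consider the case where Dealer 1 bids 2 and Dealer 2 bids 12.
Truthful bid 12: loses, pays 0, utility 0.
Bid 23 instead: wins, pays 2, utility 12 - 2 = 10.
Since 10 > 0, bidding 23 is strictly better here, so truthful bidding is not dominant.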